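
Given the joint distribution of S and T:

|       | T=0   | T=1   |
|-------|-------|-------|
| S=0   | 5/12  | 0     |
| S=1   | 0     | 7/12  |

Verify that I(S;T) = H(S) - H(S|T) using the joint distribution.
Left side, from I(S;T) = H(S) + H(T) - H(S,T):
Marginal P(S) (row sums):
  P(S=0) = 5/12 + 0 = 5/12
  P(S=1) = 0 + 7/12 = 7/12
Marginal P(T) (column sums):
  P(T=0) = 5/12 + 0 = 5/12
  P(T=1) = 0 + 7/12 = 7/12

H(S) = -[(5/12)·log₂(5/12) + (7/12)·log₂(7/12)]
  = 0.5263 + 0.4536
  = 0.9799 bits
H(T) = -[(5/12)·log₂(5/12) + (7/12)·log₂(7/12)]
  = 0.5263 + 0.4536
  = 0.9799 bits
H(S,T) = -[(5/12)·log₂(5/12) + (7/12)·log₂(7/12)]
  = 0.5263 + 0.4536
  = 0.9799 bits

I(S;T) = H(S) + H(T) - H(S,T)
  = 0.9799 + 0.9799 - 0.9799
  = 0.9799 bits

Right side, with H(S|T) computed directly from the conditional probabilities:
H(S|T) = -Σ P(S,T)·log₂ P(S|T), where P(S|T) = P(S,T) / P(T)
  (cells with P(S,T) = 0 contribute 0)
  (S=0,T=0): P(S|T) = (5/12)/(5/12) = 1;  -(5/12)·log₂(1) = 0.0000
  (S=1,T=1): P(S|T) = (7/12)/(7/12) = 1;  -(7/12)·log₂(1) = 0.0000
H(S|T) = 0.0000 + 0.0000
  = 0.0000 bits
H(S) - H(S|T) = 0.9799 - 0.0000 = 0.9799 bits

Both sides equal 0.9799 bits, so I(S;T) = H(S) - H(S|T) ✓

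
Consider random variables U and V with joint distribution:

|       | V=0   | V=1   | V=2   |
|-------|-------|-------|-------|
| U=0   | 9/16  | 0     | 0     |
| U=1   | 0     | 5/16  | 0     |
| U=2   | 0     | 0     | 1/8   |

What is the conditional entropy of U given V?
Marginal P(V) (column sums):
  P(V=0) = 9/16 + 0 + 0 = 9/16
  P(V=1) = 0 + 5/16 + 0 = 5/16
  P(V=2) = 0 + 0 + 1/8 = 1/8

H(U|V) = -Σ P(U,V)·log₂ P(U|V), where P(U|V) = P(U,V) / P(V)
  (cells with P(U,V) = 0 contribute 0)
  (U=0,V=0): P(U|V) = (9/16)/(9/16) = 1;  -(9/16)·log₂(1) = 0.0000
  (U=1,V=1): P(U|V) = (5/16)/(5/16) = 1;  -(5/16)·log₂(1) = 0.0000
  (U=2,V=2): P(U|V) = (1/8)/(1/8) = 1;  -(1/8)·log₂(1) = 0.0000
H(U|V) = 0.0000 + 0.0000 + 0.0000
  = 0.0000 bits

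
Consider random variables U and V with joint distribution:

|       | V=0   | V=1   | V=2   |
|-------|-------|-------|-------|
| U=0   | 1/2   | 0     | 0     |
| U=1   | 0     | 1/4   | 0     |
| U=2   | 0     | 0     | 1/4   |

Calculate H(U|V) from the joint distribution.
Marginal P(V) (column sums):
  P(V=0) = 1/2 + 0 + 0 = 1/2
  P(V=1) = 0 + 1/4 + 0 = 1/4
  P(V=2) = 0 + 0 + 1/4 = 1/4

H(U|V) = -Σ P(U,V)·log₂ P(U|V), where P(U|V) = P(U,V) / P(V)
  (cells with P(U,V) = 0 contribute 0)
  (U=0,V=0): P(U|V) = (1/2)/(1/2) = 1;  -(1/2)·log₂(1) = 0.0000
  (U=1,V=1): P(U|V) = (1/4)/(1/4) = 1;  -(1/4)·log₂(1) = 0.0000
  (U=2,V=2): P(U|V) = (1/4)/(1/4) = 1;  -(1/4)·log₂(1) = 0.0000
H(U|V) = 0.0000 + 0.0000 + 0.0000
  = 0.0000 bits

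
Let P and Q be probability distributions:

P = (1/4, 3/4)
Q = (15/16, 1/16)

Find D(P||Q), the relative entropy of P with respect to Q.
D(P||Q) = Σ P(i) log₂(P(i)/Q(i))
  i=0: (1/4) × log₂((1/4)/(15/16)) = (1/4) × log₂(4/15) = -0.4767
  i=1: (3/4) × log₂((3/4)/(1/16)) = (3/4) × log₂(12) = 2.6887
D(P||Q) = -0.4767 + 2.6887
  = 2.2120 bits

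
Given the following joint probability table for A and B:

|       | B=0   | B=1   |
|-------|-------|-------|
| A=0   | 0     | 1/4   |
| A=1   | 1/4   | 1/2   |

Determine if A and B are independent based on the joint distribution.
Marginal P(A) (row sums):
  P(A=0) = 0 + 1/4 = 1/4
  P(A=1) = 1/4 + 1/2 = 3/4
Marginal P(B) (column sums):
  P(B=0) = 0 + 1/4 = 1/4
  P(B=1) = 1/4 + 1/2 = 3/4

A and B are independent iff P(A=i,B=j) = P(A=i)·P(B=j) for every cell.
  P(A=0)·P(B=0) = 1/4 × 1/4 = 1/16, but P(A=0,B=0) = 0 ✗

No, A and B are not independent. Quantitatively, I(A;B) > 0:

H(A) = -[(1/4)·log₂(1/4) + (3/4)·log₂(3/4)]
  = 0.5000 + 0.3113
  = 0.8113 bits
H(B) = -[(1/4)·log₂(1/4) + (3/4)·log₂(3/4)]
  = 0.5000 + 0.3113
  = 0.8113 bits
H(A,B) = -[(1/4)·log₂(1/4) + (1/4)·log₂(1/4) + (1/2)·log₂(1/2)]
  = 0.5000 + 0.5000 + 0.5000
  = 1.5000 bits
I(A;B) = H(A) + H(B) - H(A,B) = 0.8113 + 0.8113 - 1.5000 = 0.1226 bits > 0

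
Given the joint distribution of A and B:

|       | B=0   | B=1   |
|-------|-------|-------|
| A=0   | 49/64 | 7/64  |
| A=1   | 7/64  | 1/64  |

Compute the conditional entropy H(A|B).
Marginal P(B) (column sums):
  P(B=0) = 49/64 + 7/64 = 7/8
  P(B=1) = 7/64 + 1/64 = 1/8

H(A|B) = -Σ P(A,B)·log₂ P(A|B), where P(A|B) = P(A,B) / P(B)
  (A=0,B=0): P(A|B) = (49/64)/(7/8) = 7/8;  -(49/64)·log₂(7/8) = 0.1475
  (A=0,B=1): P(A|B) = (7/64)/(1/8) = 7/8;  -(7/64)·log₂(7/8) = 0.0211
  (A=1,B=0): P(A|B) = (7/64)/(7/8) = 1/8;  -(7/64)·log₂(1/8) = 0.3281
  (A=1,B=1): P(A|B) = (1/64)/(1/8) = 1/8;  -(1/64)·log₂(1/8) = 0.0469
H(A|B) = 0.1475 + 0.0211 + 0.3281 + 0.0469
  = 0.5436 bits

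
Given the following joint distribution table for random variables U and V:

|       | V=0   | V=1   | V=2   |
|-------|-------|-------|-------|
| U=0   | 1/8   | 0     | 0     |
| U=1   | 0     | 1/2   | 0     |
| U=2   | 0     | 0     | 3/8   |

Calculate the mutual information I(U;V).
Marginal P(U) (row sums):
  P(U=0) = 1/8 + 0 + 0 = 1/8
  P(U=1) = 0 + 1/2 + 0 = 1/2
  P(U=2) = 0 + 0 + 3/8 = 3/8
Marginal P(V) (column sums):
  P(V=0) = 1/8 + 0 + 0 = 1/8
  P(V=1) = 0 + 1/2 + 0 = 1/2
  P(V=2) = 0 + 0 + 3/8 = 3/8

H(U) = -[(1/8)·log₂(1/8) + (1/2)·log₂(1/2) + (3/8)·log₂(3/8)]
  = 0.3750 + 0.5000 + 0.5306
  = 1.4056 bits
H(V) = -[(1/8)·log₂(1/8) + (1/2)·log₂(1/2) + (3/8)·log₂(3/8)]
  = 0.3750 + 0.5000 + 0.5306
  = 1.4056 bits
H(U,V) = -[(1/8)·log₂(1/8) + (1/2)·log₂(1/2) + (3/8)·log₂(3/8)]
  = 0.3750 + 0.5000 + 0.5306
  = 1.4056 bits

I(U;V) = H(U) + H(V) - H(U,V)
  = 1.4056 + 1.4056 - 1.4056
  = 1.4056 bits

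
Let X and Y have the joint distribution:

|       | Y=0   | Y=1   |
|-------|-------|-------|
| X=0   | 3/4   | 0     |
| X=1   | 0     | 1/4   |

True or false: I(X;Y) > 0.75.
Marginal P(X) (row sums):
  P(X=0) = 3/4 + 0 = 3/4
  P(X=1) = 0 + 1/4 = 1/4
Marginal P(Y) (column sums):
  P(Y=0) = 3/4 + 0 = 3/4
  P(Y=1) = 0 + 1/4 = 1/4

H(X) = -[(3/4)·log₂(3/4) + (1/4)·log₂(1/4)]
  = 0.3113 + 0.5000
  = 0.8113 bits
H(Y) = -[(3/4)·log₂(3/4) + (1/4)·log₂(1/4)]
  = 0.3113 + 0.5000
  = 0.8113 bits
H(X,Y) = -[(3/4)·log₂(3/4) + (1/4)·log₂(1/4)]
  = 0.3113 + 0.5000
  = 0.8113 bits

I(X;Y) = H(X) + H(Y) - H(X,Y)
  = 0.8113 + 0.8113 - 0.8113
  = 0.8113 bits

True. I(X;Y) = 0.8113 bits, which is > 0.75 bits.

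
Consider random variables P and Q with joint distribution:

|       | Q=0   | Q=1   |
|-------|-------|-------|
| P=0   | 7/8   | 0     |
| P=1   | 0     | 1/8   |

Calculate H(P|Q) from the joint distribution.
Marginal P(Q) (column sums):
  P(Q=0) = 7/8 + 0 = 7/8
  P(Q=1) = 0 + 1/8 = 1/8

H(P|Q) = -Σ P(P,Q)·log₂ P(P|Q), where P(P|Q) = P(P,Q) / P(Q)
  (cells with P(P,Q) = 0 contribute 0)
  (P=0,Q=0): P(P|Q) = (7/8)/(7/8) = 1;  -(7/8)·log₂(1) = 0.0000
  (P=1,Q=1): P(P|Q) = (1/8)/(1/8) = 1;  -(1/8)·log₂(1) = 0.0000
H(P|Q) = 0.0000 + 0.0000
  = 0.0000 bits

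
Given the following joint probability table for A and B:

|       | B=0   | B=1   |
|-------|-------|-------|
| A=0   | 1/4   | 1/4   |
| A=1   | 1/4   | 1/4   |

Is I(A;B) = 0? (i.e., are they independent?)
Marginal P(A) (row sums):
  P(A=0) = 1/4 + 1/4 = 1/2
  P(A=1) = 1/4 + 1/4 = 1/2
Marginal P(B) (column sums):
  P(B=0) = 1/4 + 1/4 = 1/2
  P(B=1) = 1/4 + 1/4 = 1/2

A and B are independent iff P(A=i,B=j) = P(A=i)·P(B=j) for every cell.
  P(A=0)·P(B=0) = 1/2 × 1/2 = 1/4 = P(A=0,B=0) ✓
  P(A=0)·P(B=1) = 1/2 × 1/2 = 1/4 = P(A=0,B=1) ✓
  P(A=1)·P(B=0) = 1/2 × 1/2 = 1/4 = P(A=1,B=0) ✓
  P(A=1)·P(B=1) = 1/2 × 1/2 = 1/4 = P(A=1,B=1) ✓

Yes, A and B are independent: every cell factors, so I(A;B) = 0 bits.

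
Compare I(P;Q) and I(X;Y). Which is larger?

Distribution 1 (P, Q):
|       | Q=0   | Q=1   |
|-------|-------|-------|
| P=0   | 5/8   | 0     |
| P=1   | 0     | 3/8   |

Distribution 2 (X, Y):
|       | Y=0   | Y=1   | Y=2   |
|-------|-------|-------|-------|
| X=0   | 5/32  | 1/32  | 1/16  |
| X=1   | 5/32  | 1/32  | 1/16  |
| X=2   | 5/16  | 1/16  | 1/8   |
Distribution 1 (P, Q):
Marginal P(P) (row sums):
  P(P=0) = 5/8 + 0 = 5/8
  P(P=1) = 0 + 3/8 = 3/8
Marginal P(Q) (column sums):
  P(Q=0) = 5/8 + 0 = 5/8
  P(Q=1) = 0 + 3/8 = 3/8

H(P) = -[(5/8)·log₂(5/8) + (3/8)·log₂(3/8)]
  = 0.4238 + 0.5306
  = 0.9544 bits
H(Q) = -[(5/8)·log₂(5/8) + (3/8)·log₂(3/8)]
  = 0.4238 + 0.5306
  = 0.9544 bits
H(P,Q) = -[(5/8)·log₂(5/8) + (3/8)·log₂(3/8)]
  = 0.4238 + 0.5306
  = 0.9544 bits

I(P;Q) = H(P) + H(Q) - H(P,Q)
  = 0.9544 + 0.9544 - 0.9544
  = 0.9544 bits

Distribution 2 (X, Y):
Marginal P(X) (row sums):
  P(X=0) = 5/32 + 1/32 + 1/16 = 1/4
  P(X=1) = 5/32 + 1/32 + 1/16 = 1/4
  P(X=2) = 5/16 + 1/16 + 1/8 = 1/2
Marginal P(Y) (column sums):
  P(Y=0) = 5/32 + 5/32 + 5/16 = 5/8
  P(Y=1) = 1/32 + 1/32 + 1/16 = 1/8
  P(Y=2) = 1/16 + 1/16 + 1/8 = 1/4

H(X) = -[(1/4)·log₂(1/4) + (1/4)·log₂(1/4) + (1/2)·log₂(1/2)]
  = 0.5000 + 0.5000 + 0.5000
  = 1.5000 bits
H(Y) = -[(5/8)·log₂(5/8) + (1/8)·log₂(1/8) + (1/4)·log₂(1/4)]
  = 0.4238 + 0.3750 + 0.5000
  = 1.2988 bits
H(X,Y) = -[(5/32)·log₂(5/32) + (1/32)·log₂(1/32) + (1/16)·log₂(1/16) + (5/32)·log₂(5/32) + (1/32)·log₂(1/32) + (1/16)·log₂(1/16) + (5/16)·log₂(5/16) + (1/16)·log₂(1/16) + (1/8)·log₂(1/8)]
  = 0.4184 + 0.1563 + 0.2500 + 0.4184 + 0.1563 + 0.2500 + 0.5244 + 0.2500 + 0.3750
  = 2.7988 bits

I(X;Y) = H(X) + H(Y) - H(X,Y)
  = 1.5000 + 1.2988 - 2.7988
  = 0.0000 bits

I(P;Q) = 0.9544 bits > I(X;Y) = 0.0000 bits, so (P, Q) has the higher mutual information (stronger dependence).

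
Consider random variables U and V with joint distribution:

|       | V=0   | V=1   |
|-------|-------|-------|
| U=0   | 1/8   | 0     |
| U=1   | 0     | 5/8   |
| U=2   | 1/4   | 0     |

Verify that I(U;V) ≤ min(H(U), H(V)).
Marginal P(U) (row sums):
  P(U=0) = 1/8 + 0 = 1/8
  P(U=1) = 0 + 5/8 = 5/8
  P(U=2) = 1/4 + 0 = 1/4
Marginal P(V) (column sums):
  P(V=0) = 1/8 + 0 + 1/4 = 3/8
  P(V=1) = 0 + 5/8 + 0 = 5/8

H(U) = -[(1/8)·log₂(1/8) + (5/8)·log₂(5/8) + (1/4)·log₂(1/4)]
  = 0.3750 + 0.4238 + 0.5000
  = 1.2988 bits
H(V) = -[(3/8)·log₂(3/8) + (5/8)·log₂(5/8)]
  = 0.5306 + 0.4238
  = 0.9544 bits
H(U,V) = -[(1/8)·log₂(1/8) + (5/8)·log₂(5/8) + (1/4)·log₂(1/4)]
  = 0.3750 + 0.4238 + 0.5000
  = 1.2988 bits

I(U;V) = H(U) + H(V) - H(U,V)
  = 1.2988 + 0.9544 - 1.2988
  = 0.9544 bits

min(H(U), H(V)) = min(1.2988, 0.9544) = 0.9544 bits
Since 0.9544 ≤ 0.9544, the bound is satisfied ✓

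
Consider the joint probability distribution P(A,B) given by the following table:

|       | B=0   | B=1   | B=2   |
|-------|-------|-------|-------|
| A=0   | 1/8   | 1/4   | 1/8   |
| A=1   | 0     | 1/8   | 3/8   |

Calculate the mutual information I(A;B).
Marginal P(A) (row sums):
  P(A=0) = 1/8 + 1/4 + 1/8 = 1/2
  P(A=1) = 0 + 1/8 + 3/8 = 1/2
Marginal P(B) (column sums):
  P(B=0) = 1/8 + 0 = 1/8
  P(B=1) = 1/4 + 1/8 = 3/8
  P(B=2) = 1/8 + 3/8 = 1/2

H(A) = -[(1/2)·log₂(1/2) + (1/2)·log₂(1/2)]
  = 0.5000 + 0.5000
  = 1.0000 bits
H(B) = -[(1/8)·log₂(1/8) + (3/8)·log₂(3/8) + (1/2)·log₂(1/2)]
  = 0.3750 + 0.5306 + 0.5000
  = 1.4056 bits
H(A,B) = -[(1/8)·log₂(1/8) + (1/4)·log₂(1/4) + (1/8)·log₂(1/8) + (1/8)·log₂(1/8) + (3/8)·log₂(3/8)]
  = 0.3750 + 0.5000 + 0.3750 + 0.3750 + 0.5306
  = 2.1556 bits

I(A;B) = H(A) + H(B) - H(A,B)
  = 1.0000 + 1.4056 - 2.1556
  = 0.2500 bits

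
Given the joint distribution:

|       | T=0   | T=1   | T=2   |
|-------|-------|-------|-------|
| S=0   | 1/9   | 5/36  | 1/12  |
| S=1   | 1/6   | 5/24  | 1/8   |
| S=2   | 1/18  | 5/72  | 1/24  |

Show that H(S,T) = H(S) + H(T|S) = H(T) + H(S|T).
Marginal P(S) (row sums):
  P(S=0) = 1/9 + 5/36 + 1/12 = 1/3
  P(S=1) = 1/6 + 5/24 + 1/8 = 1/2
  P(S=2) = 1/18 + 5/72 + 1/24 = 1/6
Marginal P(T) (column sums):
  P(T=0) = 1/9 + 1/6 + 1/18 = 1/3
  P(T=1) = 5/36 + 5/24 + 5/72 = 5/12
  P(T=2) = 1/12 + 1/8 + 1/24 = 1/4

Decomposition 1: H(S) + H(T|S)
H(S) = -[(1/3)·log₂(1/3) + (1/2)·log₂(1/2) + (1/6)·log₂(1/6)]
  = 0.5283 + 0.5000 + 0.4308
  = 1.4591 bits
H(T|S) = -Σ P(S,T)·log₂ P(T|S), where P(T|S) = P(S,T) / P(S)
  (S=0,T=0): P(T|S) = (1/9)/(1/3) = 1/3;  -(1/9)·log₂(1/3) = 0.1761
  (S=0,T=1): P(T|S) = (5/36)/(1/3) = 5/12;  -(5/36)·log₂(5/12) = 0.1754
  (S=0,T=2): P(T|S) = (1/12)/(1/3) = 1/4;  -(1/12)·log₂(1/4) = 0.1667
  (S=1,T=0): P(T|S) = (1/6)/(1/2) = 1/3;  -(1/6)·log₂(1/3) = 0.2642
  (S=1,T=1): P(T|S) = (5/24)/(1/2) = 5/12;  -(5/24)·log₂(5/12) = 0.2631
  (S=1,T=2): P(T|S) = (1/8)/(1/2) = 1/4;  -(1/8)·log₂(1/4) = 0.2500
  (S=2,T=0): P(T|S) = (1/18)/(1/6) = 1/3;  -(1/18)·log₂(1/3) = 0.0881
  (S=2,T=1): P(T|S) = (5/72)/(1/6) = 5/12;  -(5/72)·log₂(5/12) = 0.0877
  (S=2,T=2): P(T|S) = (1/24)/(1/6) = 1/4;  -(1/24)·log₂(1/4) = 0.0833
H(T|S) = 0.1761 + 0.1754 + 0.1667 + 0.2642 + 0.2631 + 0.2500 + 0.0881 + 0.0877 + 0.0833
  = 1.5546 bits
H(S) + H(T|S) = 1.4591 + 1.5546 = 3.0137 bits

Decomposition 2: H(T) + H(S|T)
H(T) = -[(1/3)·log₂(1/3) + (5/12)·log₂(5/12) + (1/4)·log₂(1/4)]
  = 0.5283 + 0.5263 + 0.5000
  = 1.5546 bits
H(S|T) = -Σ P(S,T)·log₂ P(S|T), where P(S|T) = P(S,T) / P(T)
  (S=0,T=0): P(S|T) = (1/9)/(1/3) = 1/3;  -(1/9)·log₂(1/3) = 0.1761
  (S=0,T=1): P(S|T) = (5/36)/(5/12) = 1/3;  -(5/36)·log₂(1/3) = 0.2201
  (S=0,T=2): P(S|T) = (1/12)/(1/4) = 1/3;  -(1/12)·log₂(1/3) = 0.1321
  (S=1,T=0): P(S|T) = (1/6)/(1/3) = 1/2;  -(1/6)·log₂(1/2) = 0.1667
  (S=1,T=1): P(S|T) = (5/24)/(5/12) = 1/2;  -(5/24)·log₂(1/2) = 0.2083
  (S=1,T=2): P(S|T) = (1/8)/(1/4) = 1/2;  -(1/8)·log₂(1/2) = 0.1250
  (S=2,T=0): P(S|T) = (1/18)/(1/3) = 1/6;  -(1/18)·log₂(1/6) = 0.1436
  (S=2,T=1): P(S|T) = (5/72)/(5/12) = 1/6;  -(5/72)·log₂(1/6) = 0.1795
  (S=2,T=2): P(S|T) = (1/24)/(1/4) = 1/6;  -(1/24)·log₂(1/6) = 0.1077
H(S|T) = 0.1761 + 0.2201 + 0.1321 + 0.1667 + 0.2083 + 0.1250 + 0.1436 + 0.1795 + 0.1077
  = 1.4591 bits
H(T) + H(S|T) = 1.5546 + 1.4591 = 3.0137 bits

Direct computation of the joint entropy:
H(S,T) = -[(1/9)·log₂(1/9) + (5/36)·log₂(5/36) + (1/12)·log₂(1/12) + (1/6)·log₂(1/6) + (5/24)·log₂(5/24) + (1/8)·log₂(1/8) + (1/18)·log₂(1/18) + (5/72)·log₂(5/72) + (1/24)·log₂(1/24)]
  = 0.3522 + 0.3956 + 0.2987 + 0.4308 + 0.4715 + 0.3750 + 0.2317 + 0.2672 + 0.1910
  = 3.0137 bits

All three agree: H(S,T) = 3.0137 bits ✓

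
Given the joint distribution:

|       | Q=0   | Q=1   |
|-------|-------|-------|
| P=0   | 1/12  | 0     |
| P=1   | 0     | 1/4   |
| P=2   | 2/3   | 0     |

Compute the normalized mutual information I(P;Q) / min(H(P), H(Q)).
Marginal P(P) (row sums):
  P(P=0) = 1/12 + 0 = 1/12
  P(P=1) = 0 + 1/4 = 1/4
  P(P=2) = 2/3 + 0 = 2/3
Marginal P(Q) (column sums):
  P(Q=0) = 1/12 + 0 + 2/3 = 3/4
  P(Q=1) = 0 + 1/4 + 0 = 1/4

H(P) = -[(1/12)·log₂(1/12) + (1/4)·log₂(1/4) + (2/3)·log₂(2/3)]
  = 0.2987 + 0.5000 + 0.3900
  = 1.1887 bits
H(Q) = -[(3/4)·log₂(3/4) + (1/4)·log₂(1/4)]
  = 0.3113 + 0.5000
  = 0.8113 bits
H(P,Q) = -[(1/12)·log₂(1/12) + (1/4)·log₂(1/4) + (2/3)·log₂(2/3)]
  = 0.2987 + 0.5000 + 0.3900
  = 1.1887 bits

I(P;Q) = H(P) + H(Q) - H(P,Q)
  = 1.1887 + 0.8113 - 1.1887
  = 0.8113 bits

min(H(P), H(Q)) = min(1.1887, 0.8113) = 0.8113 bits
Normalized MI = 0.8113 / 0.8113 = 1.0000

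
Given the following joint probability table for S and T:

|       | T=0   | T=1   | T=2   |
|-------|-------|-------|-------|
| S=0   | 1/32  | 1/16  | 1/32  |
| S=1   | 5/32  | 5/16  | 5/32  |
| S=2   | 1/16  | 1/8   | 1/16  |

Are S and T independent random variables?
Marginal P(S) (row sums):
  P(S=0) = 1/32 + 1/16 + 1/32 = 1/8
  P(S=1) = 5/32 + 5/16 + 5/32 = 5/8
  P(S=2) = 1/16 + 1/8 + 1/16 = 1/4
Marginal P(T) (column sums):
  P(T=0) = 1/32 + 5/32 + 1/16 = 1/4
  P(T=1) = 1/16 + 5/16 + 1/8 = 1/2
  P(T=2) = 1/32 + 5/32 + 1/16 = 1/4

S and T are independent iff P(S=i,T=j) = P(S=i)·P(T=j) for every cell.
  P(S=0)·P(T=0) = 1/8 × 1/4 = 1/32 = P(S=0,T=0) ✓
  P(S=0)·P(T=1) = 1/8 × 1/2 = 1/16 = P(S=0,T=1) ✓
  P(S=0)·P(T=2) = 1/8 × 1/4 = 1/32 = P(S=0,T=2) ✓
  P(S=1)·P(T=0) = 5/8 × 1/4 = 5/32 = P(S=1,T=0) ✓
  P(S=1)·P(T=1) = 5/8 × 1/2 = 5/16 = P(S=1,T=1) ✓
  P(S=1)·P(T=2) = 5/8 × 1/4 = 5/32 = P(S=1,T=2) ✓
  P(S=2)·P(T=0) = 1/4 × 1/4 = 1/16 = P(S=2,T=0) ✓
  P(S=2)·P(T=1) = 1/4 × 1/2 = 1/8 = P(S=2,T=1) ✓
  P(S=2)·P(T=2) = 1/4 × 1/4 = 1/16 = P(S=2,T=2) ✓

Yes, S and T are independent: every cell factors, so I(S;T) = 0 bits.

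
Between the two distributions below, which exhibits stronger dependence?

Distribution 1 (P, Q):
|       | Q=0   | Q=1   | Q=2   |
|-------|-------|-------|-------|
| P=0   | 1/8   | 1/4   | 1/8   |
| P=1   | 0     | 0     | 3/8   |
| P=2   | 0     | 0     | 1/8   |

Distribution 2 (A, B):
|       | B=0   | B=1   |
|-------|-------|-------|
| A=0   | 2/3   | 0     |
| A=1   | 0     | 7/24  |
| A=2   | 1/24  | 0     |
Distribution 1 (P, Q):
Marginal P(P) (row sums):
  P(P=0) = 1/8 + 1/4 + 1/8 = 1/2
  P(P=1) = 0 + 0 + 3/8 = 3/8
  P(P=2) = 0 + 0 + 1/8 = 1/8
Marginal P(Q) (column sums):
  P(Q=0) = 1/8 + 0 + 0 = 1/8
  P(Q=1) = 1/4 + 0 + 0 = 1/4
  P(Q=2) = 1/8 + 3/8 + 1/8 = 5/8

H(P) = -[(1/2)·log₂(1/2) + (3/8)·log₂(3/8) + (1/8)·log₂(1/8)]
  = 0.5000 + 0.5306 + 0.3750
  = 1.4056 bits
H(Q) = -[(1/8)·log₂(1/8) + (1/4)·log₂(1/4) + (5/8)·log₂(5/8)]
  = 0.3750 + 0.5000 + 0.4238
  = 1.2988 bits
H(P,Q) = -[(1/8)·log₂(1/8) + (1/4)·log₂(1/4) + (1/8)·log₂(1/8) + (3/8)·log₂(3/8) + (1/8)·log₂(1/8)]
  = 0.3750 + 0.5000 + 0.3750 + 0.5306 + 0.3750
  = 2.1556 bits

I(P;Q) = H(P) + H(Q) - H(P,Q)
  = 1.4056 + 1.2988 - 2.1556
  = 0.5488 bits

Distribution 2 (A, B):
Marginal P(A) (row sums):
  P(A=0) = 2/3 + 0 = 2/3
  P(A=1) = 0 + 7/24 = 7/24
  P(A=2) = 1/24 + 0 = 1/24
Marginal P(B) (column sums):
  P(B=0) = 2/3 + 0 + 1/24 = 17/24
  P(B=1) = 0 + 7/24 + 0 = 7/24

H(A) = -[(2/3)·log₂(2/3) + (7/24)·log₂(7/24) + (1/24)·log₂(1/24)]
  = 0.3900 + 0.5185 + 0.1910
  = 1.0995 bits
H(B) = -[(17/24)·log₂(17/24) + (7/24)·log₂(7/24)]
  = 0.3524 + 0.5185
  = 0.8709 bits
H(A,B) = -[(2/3)·log₂(2/3) + (7/24)·log₂(7/24) + (1/24)·log₂(1/24)]
  = 0.3900 + 0.5185 + 0.1910
  = 1.0995 bits

I(A;B) = H(A) + H(B) - H(A,B)
  = 1.0995 + 0.8709 - 1.0995
  = 0.8709 bits

I(A;B) = 0.8709 bits > I(P;Q) = 0.5488 bits, so (A, B) has the higher mutual information (stronger dependence).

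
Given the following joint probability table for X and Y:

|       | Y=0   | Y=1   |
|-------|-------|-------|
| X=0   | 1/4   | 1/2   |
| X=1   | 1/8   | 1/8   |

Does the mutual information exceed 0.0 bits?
Marginal P(X) (row sums):
  P(X=0) = 1/4 + 1/2 = 3/4
  P(X=1) = 1/8 + 1/8 = 1/4
Marginal P(Y) (column sums):
  P(Y=0) = 1/4 + 1/8 = 3/8
  P(Y=1) = 1/2 + 1/8 = 5/8

H(X) = -[(3/4)·log₂(3/4) + (1/4)·log₂(1/4)]
  = 0.3113 + 0.5000
  = 0.8113 bits
H(Y) = -[(3/8)·log₂(3/8) + (5/8)·log₂(5/8)]
  = 0.5306 + 0.4238
  = 0.9544 bits
H(X,Y) = -[(1/4)·log₂(1/4) + (1/2)·log₂(1/2) + (1/8)·log₂(1/8) + (1/8)·log₂(1/8)]
  = 0.5000 + 0.5000 + 0.3750 + 0.3750
  = 1.7500 bits

I(X;Y) = H(X) + H(Y) - H(X,Y)
  = 0.8113 + 0.9544 - 1.7500
  = 0.0157 bits

Yes. I(X;Y) = 0.0157 bits, which is > 0.0 bits.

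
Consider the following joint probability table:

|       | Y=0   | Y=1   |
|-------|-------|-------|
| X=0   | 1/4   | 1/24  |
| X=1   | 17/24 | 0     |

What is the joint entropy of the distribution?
H(X,Y) = -Σ P(X,Y) log₂ P(X,Y), summed over the non-zero cells:
H(X,Y) = -[(1/4)·log₂(1/4) + (1/24)·log₂(1/24) + (17/24)·log₂(17/24)]
  = 0.5000 + 0.1910 + 0.3524
  = 1.0434 bits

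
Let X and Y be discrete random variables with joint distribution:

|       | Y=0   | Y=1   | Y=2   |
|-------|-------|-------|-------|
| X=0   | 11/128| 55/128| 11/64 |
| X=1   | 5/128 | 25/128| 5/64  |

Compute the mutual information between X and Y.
Marginal P(X) (row sums):
  P(X=0) = 11/128 + 55/128 + 11/64 = 11/16
  P(X=1) = 5/128 + 25/128 + 5/64 = 5/16
Marginal P(Y) (column sums):
  P(Y=0) = 11/128 + 5/128 = 1/8
  P(Y=1) = 55/128 + 25/128 = 5/8
  P(Y=2) = 11/64 + 5/64 = 1/4

H(X) = -[(11/16)·log₂(11/16) + (5/16)·log₂(5/16)]
  = 0.3716 + 0.5244
  = 0.8960 bits
H(Y) = -[(1/8)·log₂(1/8) + (5/8)·log₂(5/8) + (1/4)·log₂(1/4)]
  = 0.3750 + 0.4238 + 0.5000
  = 1.2988 bits
H(X,Y) = -[(11/128)·log₂(11/128) + (55/128)·log₂(55/128) + (11/64)·log₂(11/64) + (5/128)·log₂(5/128) + (25/128)·log₂(25/128) + (5/64)·log₂(5/64)]
  = 0.3043 + 0.5236 + 0.4367 + 0.1827 + 0.4602 + 0.2873
  = 2.1948 bits

I(X;Y) = H(X) + H(Y) - H(X,Y)
  = 0.8960 + 1.2988 - 2.1948
  = 0.0000 bits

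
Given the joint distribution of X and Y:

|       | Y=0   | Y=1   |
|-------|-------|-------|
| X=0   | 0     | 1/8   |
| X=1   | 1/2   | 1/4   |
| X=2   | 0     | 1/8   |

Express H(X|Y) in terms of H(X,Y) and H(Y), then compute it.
H(X|Y) = H(X,Y) - H(Y)

Marginal P(Y) (column sums):
  P(Y=0) = 0 + 1/2 + 0 = 1/2
  P(Y=1) = 1/8 + 1/4 + 1/8 = 1/2

H(X,Y) = -[(1/8)·log₂(1/8) + (1/2)·log₂(1/2) + (1/4)·log₂(1/4) + (1/8)·log₂(1/8)]
  = 0.3750 + 0.5000 + 0.5000 + 0.3750
  = 1.7500 bits
H(Y) = -[(1/2)·log₂(1/2) + (1/2)·log₂(1/2)]
  = 0.5000 + 0.5000
  = 1.0000 bits

H(X|Y) = 1.7500 - 1.0000 = 0.7500 bits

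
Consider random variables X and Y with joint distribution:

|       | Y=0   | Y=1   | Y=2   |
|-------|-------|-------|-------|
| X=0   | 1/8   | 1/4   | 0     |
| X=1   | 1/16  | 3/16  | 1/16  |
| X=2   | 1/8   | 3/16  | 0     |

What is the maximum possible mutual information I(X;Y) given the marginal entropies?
The upper bound on mutual information is I(X;Y) ≤ min(H(X), H(Y)).

Marginal P(X) (row sums):
  P(X=0) = 1/8 + 1/4 + 0 = 3/8
  P(X=1) = 1/16 + 3/16 + 1/16 = 5/16
  P(X=2) = 1/8 + 3/16 + 0 = 5/16
Marginal P(Y) (column sums):
  P(Y=0) = 1/8 + 1/16 + 1/8 = 5/16
  P(Y=1) = 1/4 + 3/16 + 3/16 = 5/8
  P(Y=2) = 0 + 1/16 + 0 = 1/16

H(X) = -[(3/8)·log₂(3/8) + (5/16)·log₂(5/16) + (5/16)·log₂(5/16)]
  = 0.5306 + 0.5244 + 0.5244
  = 1.5794 bits
H(Y) = -[(5/16)·log₂(5/16) + (5/8)·log₂(5/8) + (1/16)·log₂(1/16)]
  = 0.5244 + 0.4238 + 0.2500
  = 1.1982 bits

Maximum possible I(X;Y) = min(1.5794, 1.1982) = 1.1982 bits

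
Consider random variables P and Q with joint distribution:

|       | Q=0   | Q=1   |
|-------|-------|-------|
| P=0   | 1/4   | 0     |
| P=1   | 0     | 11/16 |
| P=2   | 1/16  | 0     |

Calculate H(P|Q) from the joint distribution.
Marginal P(Q) (column sums):
  P(Q=0) = 1/4 + 0 + 1/16 = 5/16
  P(Q=1) = 0 + 11/16 + 0 = 11/16

H(P|Q) = -Σ P(P,Q)·log₂ P(P|Q), where P(P|Q) = P(P,Q) / P(Q)
  (cells with P(P,Q) = 0 contribute 0)
  (P=0,Q=0): P(P|Q) = (1/4)/(5/16) = 4/5;  -(1/4)·log₂(4/5) = 0.0805
  (P=1,Q=1): P(P|Q) = (11/16)/(11/16) = 1;  -(11/16)·log₂(1) = 0.0000
  (P=2,Q=0): P(P|Q) = (1/16)/(5/16) = 1/5;  -(1/16)·log₂(1/5) = 0.1451
H(P|Q) = 0.0805 + 0.0000 + 0.1451
  = 0.2256 bits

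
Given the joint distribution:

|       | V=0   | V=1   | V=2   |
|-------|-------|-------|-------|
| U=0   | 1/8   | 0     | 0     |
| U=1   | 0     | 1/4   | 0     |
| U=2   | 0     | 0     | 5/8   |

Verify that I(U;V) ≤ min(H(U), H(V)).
Marginal P(U) (row sums):
  P(U=0) = 1/8 + 0 + 0 = 1/8
  P(U=1) = 0 + 1/4 + 0 = 1/4
  P(U=2) = 0 + 0 + 5/8 = 5/8
Marginal P(V) (column sums):
  P(V=0) = 1/8 + 0 + 0 = 1/8
  P(V=1) = 0 + 1/4 + 0 = 1/4
  P(V=2) = 0 + 0 + 5/8 = 5/8

H(U) = -[(1/8)·log₂(1/8) + (1/4)·log₂(1/4) + (5/8)·log₂(5/8)]
  = 0.3750 + 0.5000 + 0.4238
  = 1.2988 bits
H(V) = -[(1/8)·log₂(1/8) + (1/4)·log₂(1/4) + (5/8)·log₂(5/8)]
  = 0.3750 + 0.5000 + 0.4238
  = 1.2988 bits
H(U,V) = -[(1/8)·log₂(1/8) + (1/4)·log₂(1/4) + (5/8)·log₂(5/8)]
  = 0.3750 + 0.5000 + 0.4238
  = 1.2988 bits

I(U;V) = H(U) + H(V) - H(U,V)
  = 1.2988 + 1.2988 - 1.2988
  = 1.2988 bits

min(H(U), H(V)) = min(1.2988, 1.2988) = 1.2988 bits
Since 1.2988 ≤ 1.2988, the bound is satisfied ✓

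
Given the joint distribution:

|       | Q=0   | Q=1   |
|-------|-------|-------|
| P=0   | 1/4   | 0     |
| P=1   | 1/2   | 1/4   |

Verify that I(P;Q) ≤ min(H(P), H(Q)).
Marginal P(P) (row sums):
  P(P=0) = 1/4 + 0 = 1/4
  P(P=1) = 1/2 + 1/4 = 3/4
Marginal P(Q) (column sums):
  P(Q=0) = 1/4 + 1/2 = 3/4
  P(Q=1) = 0 + 1/4 = 1/4

H(P) = -[(1/4)·log₂(1/4) + (3/4)·log₂(3/4)]
  = 0.5000 + 0.3113
  = 0.8113 bits
H(Q) = -[(3/4)·log₂(3/4) + (1/4)·log₂(1/4)]
  = 0.3113 + 0.5000
  = 0.8113 bits
H(P,Q) = -[(1/4)·log₂(1/4) + (1/2)·log₂(1/2) + (1/4)·log₂(1/4)]
  = 0.5000 + 0.5000 + 0.5000
  = 1.5000 bits

I(P;Q) = H(P) + H(Q) - H(P,Q)
  = 0.8113 + 0.8113 - 1.5000
  = 0.1226 bits

min(H(P), H(Q)) = min(0.8113, 0.8113) = 0.8113 bits
Since 0.1226 ≤ 0.8113, the bound is satisfied ✓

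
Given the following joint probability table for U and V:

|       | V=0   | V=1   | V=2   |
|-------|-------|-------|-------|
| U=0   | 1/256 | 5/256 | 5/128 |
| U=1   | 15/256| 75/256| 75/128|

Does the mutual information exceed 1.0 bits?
Marginal P(U) (row sums):
  P(U=0) = 1/256 + 5/256 + 5/128 = 1/16
  P(U=1) = 15/256 + 75/256 + 75/128 = 15/16
Marginal P(V) (column sums):
  P(V=0) = 1/256 + 15/256 = 1/16
  P(V=1) = 5/256 + 75/256 = 5/16
  P(V=2) = 5/128 + 75/128 = 5/8

H(U) = -[(1/16)·log₂(1/16) + (15/16)·log₂(15/16)]
  = 0.2500 + 0.0873
  = 0.3373 bits
H(V) = -[(1/16)·log₂(1/16) + (5/16)·log₂(5/16) + (5/8)·log₂(5/8)]
  = 0.2500 + 0.5244 + 0.4238
  = 1.1982 bits
H(U,V) = -[(1/256)·log₂(1/256) + (5/256)·log₂(5/256) + (5/128)·log₂(5/128) + (15/256)·log₂(15/256) + (75/256)·log₂(75/256) + (75/128)·log₂(75/128)]
  = 0.0313 + 0.1109 + 0.1827 + 0.2398 + 0.5189 + 0.4519
  = 1.5355 bits

I(U;V) = H(U) + H(V) - H(U,V)
  = 0.3373 + 1.1982 - 1.5355
  = 0.0000 bits

No. I(U;V) = 0.0000 bits, which is ≤ 1.0 bits.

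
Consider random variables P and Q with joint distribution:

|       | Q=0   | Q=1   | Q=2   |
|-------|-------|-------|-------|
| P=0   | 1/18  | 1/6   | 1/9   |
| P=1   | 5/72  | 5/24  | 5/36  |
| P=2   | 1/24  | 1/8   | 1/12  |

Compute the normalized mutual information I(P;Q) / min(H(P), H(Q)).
Marginal P(P) (row sums):
  P(P=0) = 1/18 + 1/6 + 1/9 = 1/3
  P(P=1) = 5/72 + 5/24 + 5/36 = 5/12
  P(P=2) = 1/24 + 1/8 + 1/12 = 1/4
Marginal P(Q) (column sums):
  P(Q=0) = 1/18 + 5/72 + 1/24 = 1/6
  P(Q=1) = 1/6 + 5/24 + 1/8 = 1/2
  P(Q=2) = 1/9 + 5/36 + 1/12 = 1/3

H(P) = -[(1/3)·log₂(1/3) + (5/12)·log₂(5/12) + (1/4)·log₂(1/4)]
  = 0.5283 + 0.5263 + 0.5000
  = 1.5546 bits
H(Q) = -[(1/6)·log₂(1/6) + (1/2)·log₂(1/2) + (1/3)·log₂(1/3)]
  = 0.4308 + 0.5000 + 0.5283
  = 1.4591 bits
H(P,Q) = -[(1/18)·log₂(1/18) + (1/6)·log₂(1/6) + (1/9)·log₂(1/9) + (5/72)·log₂(5/72) + (5/24)·log₂(5/24) + (5/36)·log₂(5/36) + (1/24)·log₂(1/24) + (1/8)·log₂(1/8) + (1/12)·log₂(1/12)]
  = 0.2317 + 0.4308 + 0.3522 + 0.2672 + 0.4715 + 0.3956 + 0.1910 + 0.3750 + 0.2987
  = 3.0137 bits

I(P;Q) = H(P) + H(Q) - H(P,Q)
  = 1.5546 + 1.4591 - 3.0137
  = 0.0000 bits

min(H(P), H(Q)) = min(1.5546, 1.4591) = 1.4591 bits
Normalized MI = 0.0000 / 1.4591 = 0.0000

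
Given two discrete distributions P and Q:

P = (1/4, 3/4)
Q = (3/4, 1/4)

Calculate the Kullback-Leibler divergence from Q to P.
D(P||Q) = Σ P(i) log₂(P(i)/Q(i))
  i=0: (1/4) × log₂((1/4)/(3/4)) = (1/4) × log₂(1/3) = -0.3962
  i=1: (3/4) × log₂((3/4)/(1/4)) = (3/4) × log₂(3) = 1.1887
D(P||Q) = -0.3962 + 1.1887
  = 0.7925 bits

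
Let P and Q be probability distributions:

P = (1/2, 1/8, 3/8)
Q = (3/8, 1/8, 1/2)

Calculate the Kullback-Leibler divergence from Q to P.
D(P||Q) = Σ P(i) log₂(P(i)/Q(i))
  i=0: (1/2) × log₂((1/2)/(3/8)) = (1/2) × log₂(4/3) = 0.2075
  i=1: (1/8) × log₂((1/8)/(1/8)) = (1/8) × log₂(1) = 0.0000
  i=2: (3/8) × log₂((3/8)/(1/2)) = (3/8) × log₂(3/4) = -0.1556
D(P||Q) = 0.2075 + 0.0000 - 0.1556
  = 0.0519 bits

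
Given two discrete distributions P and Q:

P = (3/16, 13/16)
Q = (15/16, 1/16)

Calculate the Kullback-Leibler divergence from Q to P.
D(P||Q) = Σ P(i) log₂(P(i)/Q(i))
  i=0: (3/16) × log₂((3/16)/(15/16)) = (3/16) × log₂(1/5) = -0.4354
  i=1: (13/16) × log₂((13/16)/(1/16)) = (13/16) × log₂(13) = 3.0066
D(P||Q) = -0.4354 + 3.0066
  = 2.5712 bits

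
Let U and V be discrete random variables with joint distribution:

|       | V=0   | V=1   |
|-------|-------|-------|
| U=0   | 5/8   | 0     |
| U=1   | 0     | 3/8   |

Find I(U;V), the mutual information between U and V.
Marginal P(U) (row sums):
  P(U=0) = 5/8 + 0 = 5/8
  P(U=1) = 0 + 3/8 = 3/8
Marginal P(V) (column sums):
  P(V=0) = 5/8 + 0 = 5/8
  P(V=1) = 0 + 3/8 = 3/8

H(U) = -[(5/8)·log₂(5/8) + (3/8)·log₂(3/8)]
  = 0.4238 + 0.5306
  = 0.9544 bits
H(V) = -[(5/8)·log₂(5/8) + (3/8)·log₂(3/8)]
  = 0.4238 + 0.5306
  = 0.9544 bits
H(U,V) = -[(5/8)·log₂(5/8) + (3/8)·log₂(3/8)]
  = 0.4238 + 0.5306
  = 0.9544 bits

I(U;V) = H(U) + H(V) - H(U,V)
  = 0.9544 + 0.9544 - 0.9544
  = 0.9544 bits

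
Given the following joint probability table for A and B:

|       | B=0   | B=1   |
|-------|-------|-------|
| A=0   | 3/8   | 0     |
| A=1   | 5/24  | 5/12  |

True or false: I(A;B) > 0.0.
Marginal P(A) (row sums):
  P(A=0) = 3/8 + 0 = 3/8
  P(A=1) = 5/24 + 5/12 = 5/8
Marginal P(B) (column sums):
  P(B=0) = 3/8 + 5/24 = 7/12
  P(B=1) = 0 + 5/12 = 5/12

H(A) = -[(3/8)·log₂(3/8) + (5/8)·log₂(5/8)]
  = 0.5306 + 0.4238
  = 0.9544 bits
H(B) = -[(7/12)·log₂(7/12) + (5/12)·log₂(5/12)]
  = 0.4536 + 0.5263
  = 0.9799 bits
H(A,B) = -[(3/8)·log₂(3/8) + (5/24)·log₂(5/24) + (5/12)·log₂(5/12)]
  = 0.5306 + 0.4715 + 0.5263
  = 1.5284 bits

I(A;B) = H(A) + H(B) - H(A,B)
  = 0.9544 + 0.9799 - 1.5284
  = 0.4059 bits

True. I(A;B) = 0.4059 bits, which is > 0.0 bits.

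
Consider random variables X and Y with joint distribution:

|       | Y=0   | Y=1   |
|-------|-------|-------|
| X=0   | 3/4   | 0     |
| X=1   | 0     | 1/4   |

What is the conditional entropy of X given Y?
Marginal P(Y) (column sums):
  P(Y=0) = 3/4 + 0 = 3/4
  P(Y=1) = 0 + 1/4 = 1/4

H(X|Y) = -Σ P(X,Y)·log₂ P(X|Y), where P(X|Y) = P(X,Y) / P(Y)
  (cells with P(X,Y) = 0 contribute 0)
  (X=0,Y=0): P(X|Y) = (3/4)/(3/4) = 1;  -(3/4)·log₂(1) = 0.0000
  (X=1,Y=1): P(X|Y) = (1/4)/(1/4) = 1;  -(1/4)·log₂(1) = 0.0000
H(X|Y) = 0.0000 + 0.0000
  = 0.0000 bits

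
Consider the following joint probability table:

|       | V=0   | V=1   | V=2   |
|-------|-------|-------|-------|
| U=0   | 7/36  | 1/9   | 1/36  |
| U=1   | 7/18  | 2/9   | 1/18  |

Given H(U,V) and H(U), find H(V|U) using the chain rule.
From the chain rule: H(U,V) = H(U) + H(V|U)
Therefore: H(V|U) = H(U,V) - H(U)

H(U,V) = -[(7/36)·log₂(7/36) + (1/9)·log₂(1/9) + (1/36)·log₂(1/36) + (7/18)·log₂(7/18) + (2/9)·log₂(2/9) + (1/18)·log₂(1/18)]
  = 0.4594 + 0.3522 + 0.1436 + 0.5299 + 0.4822 + 0.2317
  = 2.1990 bits
Marginal P(U) (row sums):
  P(U=0) = 7/36 + 1/9 + 1/36 = 1/3
  P(U=1) = 7/18 + 2/9 + 1/18 = 2/3
H(U) = -[(1/3)·log₂(1/3) + (2/3)·log₂(2/3)]
  = 0.5283 + 0.3900
  = 0.9183 bits

H(V|U) = 2.1990 - 0.9183 = 1.2807 bits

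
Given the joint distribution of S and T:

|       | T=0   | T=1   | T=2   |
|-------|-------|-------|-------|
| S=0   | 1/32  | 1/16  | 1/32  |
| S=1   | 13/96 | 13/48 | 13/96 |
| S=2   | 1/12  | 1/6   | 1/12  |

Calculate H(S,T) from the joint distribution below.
H(S,T) = -Σ P(S,T) log₂ P(S,T), summed over the non-zero cells:
H(S,T) = -[(1/32)·log₂(1/32) + (1/16)·log₂(1/16) + (1/32)·log₂(1/32) + (13/96)·log₂(13/96) + (13/48)·log₂(13/48) + (13/96)·log₂(13/96) + (1/12)·log₂(1/12) + (1/6)·log₂(1/6) + (1/12)·log₂(1/12)]
  = 0.1563 + 0.2500 + 0.1563 + 0.3906 + 0.5104 + 0.3906 + 0.2987 + 0.4308 + 0.2987
  = 2.8824 bits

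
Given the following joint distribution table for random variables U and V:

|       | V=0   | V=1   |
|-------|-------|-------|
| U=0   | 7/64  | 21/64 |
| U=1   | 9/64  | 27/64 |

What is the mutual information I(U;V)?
Marginal P(U) (row sums):
  P(U=0) = 7/64 + 21/64 = 7/16
  P(U=1) = 9/64 + 27/64 = 9/16
Marginal P(V) (column sums):
  P(V=0) = 7/64 + 9/64 = 1/4
  P(V=1) = 21/64 + 27/64 = 3/4

H(U) = -[(7/16)·log₂(7/16) + (9/16)·log₂(9/16)]
  = 0.5218 + 0.4669
  = 0.9887 bits
H(V) = -[(1/4)·log₂(1/4) + (3/4)·log₂(3/4)]
  = 0.5000 + 0.3113
  = 0.8113 bits
H(U,V) = -[(7/64)·log₂(7/64) + (21/64)·log₂(21/64) + (9/64)·log₂(9/64) + (27/64)·log₂(27/64)]
  = 0.3492 + 0.5275 + 0.3980 + 0.5253
  = 1.8000 bits

I(U;V) = H(U) + H(V) - H(U,V)
  = 0.9887 + 0.8113 - 1.8000
  = 0.0000 bits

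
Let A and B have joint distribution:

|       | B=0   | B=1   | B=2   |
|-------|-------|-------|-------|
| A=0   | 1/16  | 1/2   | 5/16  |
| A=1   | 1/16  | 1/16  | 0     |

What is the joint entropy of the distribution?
H(A,B) = -Σ P(A,B) log₂ P(A,B), summed over the non-zero cells:
H(A,B) = -[(1/16)·log₂(1/16) + (1/2)·log₂(1/2) + (5/16)·log₂(5/16) + (1/16)·log₂(1/16) + (1/16)·log₂(1/16)]
  = 0.2500 + 0.5000 + 0.5244 + 0.2500 + 0.2500
  = 1.7744 bits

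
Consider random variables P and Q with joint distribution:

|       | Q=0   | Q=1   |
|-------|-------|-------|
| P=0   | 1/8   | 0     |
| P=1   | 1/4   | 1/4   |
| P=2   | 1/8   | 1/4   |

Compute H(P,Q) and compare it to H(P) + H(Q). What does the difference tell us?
Marginal P(P) (row sums):
  P(P=0) = 1/8 + 0 = 1/8
  P(P=1) = 1/4 + 1/4 = 1/2
  P(P=2) = 1/8 + 1/4 = 3/8
Marginal P(Q) (column sums):
  P(Q=0) = 1/8 + 1/4 + 1/8 = 1/2
  P(Q=1) = 0 + 1/4 + 1/4 = 1/2

H(P,Q) = -[(1/8)·log₂(1/8) + (1/4)·log₂(1/4) + (1/4)·log₂(1/4) + (1/8)·log₂(1/8) + (1/4)·log₂(1/4)]
  = 0.3750 + 0.5000 + 0.5000 + 0.3750 + 0.5000
  = 2.2500 bits
H(P) = -[(1/8)·log₂(1/8) + (1/2)·log₂(1/2) + (3/8)·log₂(3/8)]
  = 0.3750 + 0.5000 + 0.5306
  = 1.4056 bits
H(Q) = -[(1/2)·log₂(1/2) + (1/2)·log₂(1/2)]
  = 0.5000 + 0.5000
  = 1.0000 bits

H(P) + H(Q) = 1.4056 + 1.0000 = 2.4056 bits
Difference: H(P) + H(Q) - H(P,Q) = 2.4056 - 2.2500 = 0.1556 bits = I(P;Q)

The difference is the mutual information; it is positive here, so P and Q are dependent (knowing one reduces uncertainty about the other by 0.1556 bits).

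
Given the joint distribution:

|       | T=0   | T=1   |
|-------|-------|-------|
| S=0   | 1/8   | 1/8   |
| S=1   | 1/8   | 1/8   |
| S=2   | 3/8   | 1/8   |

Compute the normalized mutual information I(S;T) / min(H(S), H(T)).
Marginal P(S) (row sums):
  P(S=0) = 1/8 + 1/8 = 1/4
  P(S=1) = 1/8 + 1/8 = 1/4
  P(S=2) = 3/8 + 1/8 = 1/2
Marginal P(T) (column sums):
  P(T=0) = 1/8 + 1/8 + 3/8 = 5/8
  P(T=1) = 1/8 + 1/8 + 1/8 = 3/8

H(S) = -[(1/4)·log₂(1/4) + (1/4)·log₂(1/4) + (1/2)·log₂(1/2)]
  = 0.5000 + 0.5000 + 0.5000
  = 1.5000 bits
H(T) = -[(5/8)·log₂(5/8) + (3/8)·log₂(3/8)]
  = 0.4238 + 0.5306
  = 0.9544 bits
H(S,T) = -[(1/8)·log₂(1/8) + (1/8)·log₂(1/8) + (1/8)·log₂(1/8) + (1/8)·log₂(1/8) + (3/8)·log₂(3/8) + (1/8)·log₂(1/8)]
  = 0.3750 + 0.3750 + 0.3750 + 0.3750 + 0.5306 + 0.3750
  = 2.4056 bits

I(S;T) = H(S) + H(T) - H(S,T)
  = 1.5000 + 0.9544 - 2.4056
  = 0.0488 bits

min(H(S), H(T)) = min(1.5000, 0.9544) = 0.9544 bits
Normalized MI = 0.0488 / 0.9544 = 0.0511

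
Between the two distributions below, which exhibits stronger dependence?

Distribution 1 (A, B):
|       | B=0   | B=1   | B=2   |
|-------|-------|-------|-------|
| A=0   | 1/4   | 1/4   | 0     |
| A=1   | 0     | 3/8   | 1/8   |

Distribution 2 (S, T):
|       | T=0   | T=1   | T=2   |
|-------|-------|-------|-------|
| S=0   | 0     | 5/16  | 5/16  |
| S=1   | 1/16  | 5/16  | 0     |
Distribution 1 (A, B):
Marginal P(A) (row sums):
  P(A=0) = 1/4 + 1/4 + 0 = 1/2
  P(A=1) = 0 + 3/8 + 1/8 = 1/2
Marginal P(B) (column sums):
  P(B=0) = 1/4 + 0 = 1/4
  P(B=1) = 1/4 + 3/8 = 5/8
  P(B=2) = 0 + 1/8 = 1/8

H(A) = -[(1/2)·log₂(1/2) + (1/2)·log₂(1/2)]
  = 0.5000 + 0.5000
  = 1.0000 bits
H(B) = -[(1/4)·log₂(1/4) + (5/8)·log₂(5/8) + (1/8)·log₂(1/8)]
  = 0.5000 + 0.4238 + 0.3750
  = 1.2988 bits
H(A,B) = -[(1/4)·log₂(1/4) + (1/4)·log₂(1/4) + (3/8)·log₂(3/8) + (1/8)·log₂(1/8)]
  = 0.5000 + 0.5000 + 0.5306 + 0.3750
  = 1.9056 bits

I(A;B) = H(A) + H(B) - H(A,B)
  = 1.0000 + 1.2988 - 1.9056
  = 0.3932 bits

Distribution 2 (S, T):
Marginal P(S) (row sums):
  P(S=0) = 0 + 5/16 + 5/16 = 5/8
  P(S=1) = 1/16 + 5/16 + 0 = 3/8
Marginal P(T) (column sums):
  P(T=0) = 0 + 1/16 = 1/16
  P(T=1) = 5/16 + 5/16 = 5/8
  P(T=2) = 5/16 + 0 = 5/16

H(S) = -[(5/8)·log₂(5/8) + (3/8)·log₂(3/8)]
  = 0.4238 + 0.5306
  = 0.9544 bits
H(T) = -[(1/16)·log₂(1/16) + (5/8)·log₂(5/8) + (5/16)·log₂(5/16)]
  = 0.2500 + 0.4238 + 0.5244
  = 1.1982 bits
H(S,T) = -[(5/16)·log₂(5/16) + (5/16)·log₂(5/16) + (1/16)·log₂(1/16) + (5/16)·log₂(5/16)]
  = 0.5244 + 0.5244 + 0.2500 + 0.5244
  = 1.8232 bits

I(S;T) = H(S) + H(T) - H(S,T)
  = 0.9544 + 1.1982 - 1.8232
  = 0.3294 bits

I(A;B) = 0.3932 bits > I(S;T) = 0.3294 bits, so (A, B) has the higher mutual information (stronger dependence).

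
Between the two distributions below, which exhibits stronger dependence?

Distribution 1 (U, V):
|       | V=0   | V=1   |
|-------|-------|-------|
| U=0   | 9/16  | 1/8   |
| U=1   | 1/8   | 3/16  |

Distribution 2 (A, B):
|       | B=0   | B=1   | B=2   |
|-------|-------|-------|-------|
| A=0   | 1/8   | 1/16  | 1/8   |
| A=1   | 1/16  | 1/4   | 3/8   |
Distribution 1 (U, V):
Marginal P(U) (row sums):
  P(U=0) = 9/16 + 1/8 = 11/16
  P(U=1) = 1/8 + 3/16 = 5/16
Marginal P(V) (column sums):
  P(V=0) = 9/16 + 1/8 = 11/16
  P(V=1) = 1/8 + 3/16 = 5/16

H(U) = -[(11/16)·log₂(11/16) + (5/16)·log₂(5/16)]
  = 0.3716 + 0.5244
  = 0.8960 bits
H(V) = -[(11/16)·log₂(11/16) + (5/16)·log₂(5/16)]
  = 0.3716 + 0.5244
  = 0.8960 bits
H(U,V) = -[(9/16)·log₂(9/16) + (1/8)·log₂(1/8) + (1/8)·log₂(1/8) + (3/16)·log₂(3/16)]
  = 0.4669 + 0.3750 + 0.3750 + 0.4528
  = 1.6697 bits

I(U;V) = H(U) + H(V) - H(U,V)
  = 0.8960 + 0.8960 - 1.6697
  = 0.1223 bits

Distribution 2 (A, B):
Marginal P(A) (row sums):
  P(A=0) = 1/8 + 1/16 + 1/8 = 5/16
  P(A=1) = 1/16 + 1/4 + 3/8 = 11/16
Marginal P(B) (column sums):
  P(B=0) = 1/8 + 1/16 = 3/16
  P(B=1) = 1/16 + 1/4 = 5/16
  P(B=2) = 1/8 + 3/8 = 1/2

H(A) = -[(5/16)·log₂(5/16) + (11/16)·log₂(11/16)]
  = 0.5244 + 0.3716
  = 0.8960 bits
H(B) = -[(3/16)·log₂(3/16) + (5/16)·log₂(5/16) + (1/2)·log₂(1/2)]
  = 0.4528 + 0.5244 + 0.5000
  = 1.4772 bits
H(A,B) = -[(1/8)·log₂(1/8) + (1/16)·log₂(1/16) + (1/8)·log₂(1/8) + (1/16)·log₂(1/16) + (1/4)·log₂(1/4) + (3/8)·log₂(3/8)]
  = 0.3750 + 0.2500 + 0.3750 + 0.2500 + 0.5000 + 0.5306
  = 2.2806 bits

I(A;B) = H(A) + H(B) - H(A,B)
  = 0.8960 + 1.4772 - 2.2806
  = 0.0926 bits

I(U;V) = 0.1223 bits > I(A;B) = 0.0926 bits, so (U, V) has the higher mutual information (stronger dependence).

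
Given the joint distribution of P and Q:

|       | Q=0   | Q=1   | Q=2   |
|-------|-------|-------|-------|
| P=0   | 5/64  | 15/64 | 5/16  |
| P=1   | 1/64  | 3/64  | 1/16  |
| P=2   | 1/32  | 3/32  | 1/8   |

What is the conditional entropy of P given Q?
Marginal P(Q) (column sums):
  P(Q=0) = 5/64 + 1/64 + 1/32 = 1/8
  P(Q=1) = 15/64 + 3/64 + 3/32 = 3/8
  P(Q=2) = 5/16 + 1/16 + 1/8 = 1/2

H(P|Q) = -Σ P(P,Q)·log₂ P(P|Q), where P(P|Q) = P(P,Q) / P(Q)
  (P=0,Q=0): P(P|Q) = (5/64)/(1/8) = 5/8;  -(5/64)·log₂(5/8) = 0.0530
  (P=0,Q=1): P(P|Q) = (15/64)/(3/8) = 5/8;  -(15/64)·log₂(5/8) = 0.1589
  (P=0,Q=2): P(P|Q) = (5/16)/(1/2) = 5/8;  -(5/16)·log₂(5/8) = 0.2119
  (P=1,Q=0): P(P|Q) = (1/64)/(1/8) = 1/8;  -(1/64)·log₂(1/8) = 0.0469
  (P=1,Q=1): P(P|Q) = (3/64)/(3/8) = 1/8;  -(3/64)·log₂(1/8) = 0.1406
  (P=1,Q=2): P(P|Q) = (1/16)/(1/2) = 1/8;  -(1/16)·log₂(1/8) = 0.1875
  (P=2,Q=0): P(P|Q) = (1/32)/(1/8) = 1/4;  -(1/32)·log₂(1/4) = 0.0625
  (P=2,Q=1): P(P|Q) = (3/32)/(3/8) = 1/4;  -(3/32)·log₂(1/4) = 0.1875
  (P=2,Q=2): P(P|Q) = (1/8)/(1/2) = 1/4;  -(1/8)·log₂(1/4) = 0.2500
H(P|Q) = 0.0530 + 0.1589 + 0.2119 + 0.0469 + 0.1406 + 0.1875 + 0.0625 + 0.1875 + 0.2500
  = 1.2988 bits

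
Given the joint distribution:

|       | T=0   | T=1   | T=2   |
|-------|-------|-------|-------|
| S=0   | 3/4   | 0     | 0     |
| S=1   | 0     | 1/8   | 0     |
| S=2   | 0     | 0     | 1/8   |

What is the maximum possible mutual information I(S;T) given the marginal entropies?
The upper bound on mutual information is I(S;T) ≤ min(H(S), H(T)).

Marginal P(S) (row sums):
  P(S=0) = 3/4 + 0 + 0 = 3/4
  P(S=1) = 0 + 1/8 + 0 = 1/8
  P(S=2) = 0 + 0 + 1/8 = 1/8
Marginal P(T) (column sums):
  P(T=0) = 3/4 + 0 + 0 = 3/4
  P(T=1) = 0 + 1/8 + 0 = 1/8
  P(T=2) = 0 + 0 + 1/8 = 1/8

H(S) = -[(3/4)·log₂(3/4) + (1/8)·log₂(1/8) + (1/8)·log₂(1/8)]
  = 0.3113 + 0.3750 + 0.3750
  = 1.0613 bits
H(T) = -[(3/4)·log₂(3/4) + (1/8)·log₂(1/8) + (1/8)·log₂(1/8)]
  = 0.3113 + 0.3750 + 0.3750
  = 1.0613 bits

Maximum possible I(S;T) = min(1.0613, 1.0613) = 1.0613 bits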